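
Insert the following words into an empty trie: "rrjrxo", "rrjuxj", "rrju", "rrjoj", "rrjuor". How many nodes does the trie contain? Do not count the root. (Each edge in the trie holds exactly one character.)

13

For each word, the new-node count is its length minus the longest prefix already in the trie:
  "rrjrxo" → 6 new (r, r, j, r, x, o)
  "rrjuxj" → prefix "rrj" already present; 3 new (u, x, j)
  "rrju" → prefix "rrju" already present; 0 new (none)
  "rrjoj" → prefix "rrj" already present; 2 new (o, j)
  "rrjuor" → prefix "rrju" already present; 2 new (o, r)
Total nodes = 6 + 3 + 0 + 2 + 2 = 13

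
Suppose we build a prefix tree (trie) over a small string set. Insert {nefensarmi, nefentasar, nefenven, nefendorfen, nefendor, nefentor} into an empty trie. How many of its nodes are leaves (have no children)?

5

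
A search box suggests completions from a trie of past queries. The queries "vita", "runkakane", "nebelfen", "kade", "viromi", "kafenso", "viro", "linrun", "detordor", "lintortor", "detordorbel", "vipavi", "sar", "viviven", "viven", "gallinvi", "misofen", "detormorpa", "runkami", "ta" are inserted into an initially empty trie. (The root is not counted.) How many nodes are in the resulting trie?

95

Count nodes per top-level branch (shared prefixes stored once):
  'd'-branch (detordor, detordorbel, detormorpa): 16 nodes
  'g'-branch (gallinvi): 8 nodes
  'k'-branch (kade, kafenso): 9 nodes
  'l'-branch (linrun, lintortor): 12 nodes
  'm'-branch (misofen): 7 nodes
  'n'-branch (nebelfen): 8 nodes
  'r'-branch (runkakane, runkami): 11 nodes
  's'-branch (sar): 3 nodes
  't'-branch (ta): 2 nodes
  'v'-branch (vipavi, viro, viromi, vita, viven, viviven): 19 nodes
Sum: 95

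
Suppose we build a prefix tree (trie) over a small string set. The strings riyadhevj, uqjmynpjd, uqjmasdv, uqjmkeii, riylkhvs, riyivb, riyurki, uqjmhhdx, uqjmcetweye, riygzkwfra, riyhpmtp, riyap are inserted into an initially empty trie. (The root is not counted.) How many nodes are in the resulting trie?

62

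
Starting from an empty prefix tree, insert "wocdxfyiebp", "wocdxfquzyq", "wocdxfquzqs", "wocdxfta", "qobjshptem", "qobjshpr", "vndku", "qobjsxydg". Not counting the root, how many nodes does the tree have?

40

Insert word by word; a character creates a node only if that edge doesn't already exist:
  "wocdxfyiebp" → 11 new (w, o, c, d, x, f, y, i, e, b, p)
  "wocdxfquzyq" → prefix "wocdxf" already present; 5 new (q, u, z, y, q)
  "wocdxfquzqs" → prefix "wocdxfquz" already present; 2 new (q, s)
  "wocdxfta" → prefix "wocdxf" already present; 2 new (t, a)
  "qobjshptem" → 10 new (q, o, b, j, s, h, p, t, e, m)
  "qobjshpr" → prefix "qobjshp" already present; 1 new (r)
  "vndku" → 5 new (v, n, d, k, u)
  "qobjsxydg" → prefix "qobjs" already present; 4 new (x, y, d, g)
Total nodes = 11 + 5 + 2 + 2 + 10 + 1 + 5 + 4 = 40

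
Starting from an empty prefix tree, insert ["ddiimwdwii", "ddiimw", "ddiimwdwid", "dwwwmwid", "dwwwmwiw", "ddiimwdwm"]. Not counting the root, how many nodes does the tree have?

Count nodes per top-level branch (shared prefixes stored once):
  'd'-branch (ddiimw, ddiimwdwid, ddiimwdwii, ddiimwdwm, dwwwmwid, dwwwmwiw): 20 nodes
Sum: 20

20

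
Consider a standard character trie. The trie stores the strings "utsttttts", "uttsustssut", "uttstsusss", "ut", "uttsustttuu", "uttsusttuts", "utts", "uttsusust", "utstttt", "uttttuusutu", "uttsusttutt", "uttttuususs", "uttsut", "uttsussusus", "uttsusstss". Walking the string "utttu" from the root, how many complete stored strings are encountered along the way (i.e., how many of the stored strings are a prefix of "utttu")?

Check each prefix of "utttu" against the stored set — each match is an end-marker on the path.
Prefixes of the query that are stored words: "ut"
Count: 1

1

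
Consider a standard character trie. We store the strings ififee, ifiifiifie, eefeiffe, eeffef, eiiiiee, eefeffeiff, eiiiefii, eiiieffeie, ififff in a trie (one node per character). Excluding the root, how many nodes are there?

Insert word by word; a character creates a node only if that edge doesn't already exist:
  "ififee" → 6 new (i, f, i, f, e, e)
  "ifiifiifie" → prefix "ifi" already present; 7 new (i, f, i, i, f, i, e)
  "eefeiffe" → 8 new (e, e, f, e, i, f, f, e)
  "eeffef" → prefix "eef" already present; 3 new (f, e, f)
  "eiiiiee" → prefix "e" already present; 6 new (i, i, i, i, e, e)
  "eefeffeiff" → prefix "eefe" already present; 6 new (f, f, e, i, f, f)
  "eiiiefii" → prefix "eiii" already present; 4 new (e, f, i, i)
  "eiiieffeie" → prefix "eiiief" already present; 4 new (f, e, i, e)
  "ififff" → prefix "ifif" already present; 2 new (f, f)
Total nodes = 6 + 7 + 8 + 3 + 6 + 6 + 4 + 4 + 2 = 46

46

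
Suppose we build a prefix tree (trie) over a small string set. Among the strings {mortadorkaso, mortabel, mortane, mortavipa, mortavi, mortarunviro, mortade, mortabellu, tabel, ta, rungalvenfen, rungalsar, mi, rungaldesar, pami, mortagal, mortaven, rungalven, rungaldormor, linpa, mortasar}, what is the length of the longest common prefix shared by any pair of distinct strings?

Look for the deepest trie node that still has at least two words in its subtree.
"rungalven" and "rungalvenfen" agree on "rungalven" (9 characters) before diverging; nothing deeper is shared.
Longest shared-prefix length: 9

9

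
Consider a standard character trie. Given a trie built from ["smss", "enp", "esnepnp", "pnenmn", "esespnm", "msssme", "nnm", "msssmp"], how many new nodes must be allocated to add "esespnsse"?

3

"esespn" is already a path in the trie; the remaining "sse" must be added.
Each of the 3 remaining characters creates one node.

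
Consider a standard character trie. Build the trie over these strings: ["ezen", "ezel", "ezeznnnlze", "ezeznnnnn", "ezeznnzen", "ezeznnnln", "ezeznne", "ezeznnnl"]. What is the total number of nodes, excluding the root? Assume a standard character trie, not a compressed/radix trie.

For each word, the new-node count is its length minus the longest prefix already in the trie:
  "ezen" → 4 new (e, z, e, n)
  "ezel" → prefix "eze" already present; 1 new (l)
  "ezeznnnlze" → prefix "eze" already present; 7 new (z, n, n, n, l, z, e)
  "ezeznnnnn" → prefix "ezeznnn" already present; 2 new (n, n)
  "ezeznnzen" → prefix "ezeznn" already present; 3 new (z, e, n)
  "ezeznnnln" → prefix "ezeznnnl" already present; 1 new (n)
  "ezeznne" → prefix "ezeznn" already present; 1 new (e)
  "ezeznnnl" → prefix "ezeznnnl" already present; 0 new (none)
Total nodes = 4 + 1 + 7 + 2 + 3 + 1 + 1 + 0 = 19

19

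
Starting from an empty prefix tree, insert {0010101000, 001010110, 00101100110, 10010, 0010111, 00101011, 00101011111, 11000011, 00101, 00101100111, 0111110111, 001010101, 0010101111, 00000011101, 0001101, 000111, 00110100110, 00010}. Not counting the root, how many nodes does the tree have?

For each word, the new-node count is its length minus the longest prefix already in the trie:
  "0010101000" → 10 new (0, 0, 1, 0, 1, 0, 1, 0, 0, 0)
  "001010110" → prefix "0010101" already present; 2 new (1, 0)
  "00101100110" → prefix "00101" already present; 6 new (1, 0, 0, 1, 1, 0)
  "10010" → 5 new (1, 0, 0, 1, 0)
  "0010111" → prefix "001011" already present; 1 new (1)
  "00101011" → prefix "00101011" already present; 0 new (none)
  "00101011111" → prefix "00101011" already present; 3 new (1, 1, 1)
  "11000011" → prefix "1" already present; 7 new (1, 0, 0, 0, 0, 1, 1)
  "00101" → prefix "00101" already present; 0 new (none)
  "00101100111" → prefix "0010110011" already present; 1 new (1)
  "0111110111" → prefix "0" already present; 9 new (1, 1, 1, 1, 1, 0, 1, 1, 1)
  "001010101" → prefix "00101010" already present; 1 new (1)
  "0010101111" → prefix "0010101111" already present; 0 new (none)
  "00000011101" → prefix "00" already present; 9 new (0, 0, 0, 0, 1, 1, 1, 0, 1)
  "0001101" → prefix "000" already present; 4 new (1, 1, 0, 1)
  "000111" → prefix "00011" already present; 1 new (1)
  "00110100110" → prefix "001" already present; 8 new (1, 0, 1, 0, 0, 1, 1, 0)
  "00010" → prefix "0001" already present; 1 new (0)
Total nodes = 10 + 2 + 6 + 5 + 1 + 0 + 3 + 7 + 0 + 1 + 9 + 1 + 0 + 9 + 4 + 1 + 8 + 1 = 68

68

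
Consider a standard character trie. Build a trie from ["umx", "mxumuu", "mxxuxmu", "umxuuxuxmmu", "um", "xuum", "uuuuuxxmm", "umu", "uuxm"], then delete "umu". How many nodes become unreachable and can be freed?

After clearing the end-marker at "umu", prune upward until reaching a node still needed by another word.
The suffix "u" (1 node) is used only by "umu"; the node for "um" still has the child "x", so pruning stops there.
Nodes removed: 1

1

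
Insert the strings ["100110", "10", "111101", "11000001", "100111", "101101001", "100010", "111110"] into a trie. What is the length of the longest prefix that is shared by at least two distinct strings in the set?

5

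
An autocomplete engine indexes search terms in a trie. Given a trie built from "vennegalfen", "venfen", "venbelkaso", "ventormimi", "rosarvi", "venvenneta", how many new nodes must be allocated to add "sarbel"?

6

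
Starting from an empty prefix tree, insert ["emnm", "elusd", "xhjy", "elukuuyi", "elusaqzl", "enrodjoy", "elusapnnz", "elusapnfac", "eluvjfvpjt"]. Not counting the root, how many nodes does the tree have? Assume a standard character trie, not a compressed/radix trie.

42

Count nodes per top-level branch (shared prefixes stored once):
  'e'-branch (elukuuyi, elusapnfac, elusapnnz, elusaqzl, elusd, eluvjfvpjt, emnm, enrodjoy): 38 nodes
  'x'-branch (xhjy): 4 nodes
Sum: 42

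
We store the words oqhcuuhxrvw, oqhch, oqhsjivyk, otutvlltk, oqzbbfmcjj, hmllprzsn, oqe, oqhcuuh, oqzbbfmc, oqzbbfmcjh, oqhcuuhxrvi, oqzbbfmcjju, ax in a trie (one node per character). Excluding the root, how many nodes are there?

49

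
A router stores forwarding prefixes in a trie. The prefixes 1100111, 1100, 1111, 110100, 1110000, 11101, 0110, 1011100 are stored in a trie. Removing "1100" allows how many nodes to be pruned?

Walk "1100" from the leaf back toward the root, removing each node that no remaining word uses.
Every node on "1100" is still needed (e.g. by "1100111"), so nothing is freed.
Nodes removed: 0

0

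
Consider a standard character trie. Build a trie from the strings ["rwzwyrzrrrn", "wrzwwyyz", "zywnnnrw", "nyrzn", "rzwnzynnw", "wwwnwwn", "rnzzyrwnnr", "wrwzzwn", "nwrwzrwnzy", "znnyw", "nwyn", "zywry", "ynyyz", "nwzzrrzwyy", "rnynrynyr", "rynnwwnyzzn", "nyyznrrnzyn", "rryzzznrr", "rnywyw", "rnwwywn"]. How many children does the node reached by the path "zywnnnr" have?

Walk "zywnnnr" from the root, arriving at one node.
Distinct next characters after "zywnnnr": w.
That node has 1 child edge.

1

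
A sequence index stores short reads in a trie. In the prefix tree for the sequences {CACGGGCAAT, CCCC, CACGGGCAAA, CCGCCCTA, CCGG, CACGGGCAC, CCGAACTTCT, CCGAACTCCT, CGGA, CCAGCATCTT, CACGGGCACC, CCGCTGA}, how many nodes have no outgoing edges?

11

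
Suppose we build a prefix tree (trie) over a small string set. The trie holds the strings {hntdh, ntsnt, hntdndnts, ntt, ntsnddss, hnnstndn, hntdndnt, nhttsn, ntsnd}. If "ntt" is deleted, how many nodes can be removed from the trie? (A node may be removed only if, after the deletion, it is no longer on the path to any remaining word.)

1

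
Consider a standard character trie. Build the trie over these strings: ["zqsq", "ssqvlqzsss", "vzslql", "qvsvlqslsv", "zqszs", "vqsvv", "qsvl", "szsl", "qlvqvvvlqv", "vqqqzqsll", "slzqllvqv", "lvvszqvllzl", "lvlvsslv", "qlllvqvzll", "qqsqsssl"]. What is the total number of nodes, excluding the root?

98

For each word, the new-node count is its length minus the longest prefix already in the trie:
  "zqsq" → 4 new (z, q, s, q)
  "ssqvlqzsss" → 10 new (s, s, q, v, l, q, z, s, s, s)
  "vzslql" → 6 new (v, z, s, l, q, l)
  "qvsvlqslsv" → 10 new (q, v, s, v, l, q, s, l, s, v)
  "zqszs" → prefix "zqs" already present; 2 new (z, s)
  "vqsvv" → prefix "v" already present; 4 new (q, s, v, v)
  "qsvl" → prefix "q" already present; 3 new (s, v, l)
  "szsl" → prefix "s" already present; 3 new (z, s, l)
  "qlvqvvvlqv" → prefix "q" already present; 9 new (l, v, q, v, v, v, l, q, v)
  "vqqqzqsll" → prefix "vq" already present; 7 new (q, q, z, q, s, l, l)
  "slzqllvqv" → prefix "s" already present; 8 new (l, z, q, l, l, v, q, v)
  "lvvszqvllzl" → 11 new (l, v, v, s, z, q, v, l, l, z, l)
  "lvlvsslv" → prefix "lv" already present; 6 new (l, v, s, s, l, v)
  "qlllvqvzll" → prefix "ql" already present; 8 new (l, l, v, q, v, z, l, l)
  "qqsqsssl" → prefix "q" already present; 7 new (q, s, q, s, s, s, l)
Total nodes = 4 + 10 + 6 + 10 + 2 + 4 + 3 + 3 + 9 + 7 + 8 + 11 + 6 + 8 + 7 = 98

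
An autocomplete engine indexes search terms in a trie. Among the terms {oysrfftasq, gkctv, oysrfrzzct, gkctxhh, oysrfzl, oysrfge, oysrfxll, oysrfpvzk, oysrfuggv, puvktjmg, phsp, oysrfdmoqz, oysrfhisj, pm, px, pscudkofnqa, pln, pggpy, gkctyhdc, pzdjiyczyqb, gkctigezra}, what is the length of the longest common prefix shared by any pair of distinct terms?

5

The deepest shared node is where two words last agree before diverging.
e.g. "oysrfdmoqz" and "oysrfftasq" share the prefix "oysrf" of length 5; no pair shares a longer one.
Longest shared-prefix length: 5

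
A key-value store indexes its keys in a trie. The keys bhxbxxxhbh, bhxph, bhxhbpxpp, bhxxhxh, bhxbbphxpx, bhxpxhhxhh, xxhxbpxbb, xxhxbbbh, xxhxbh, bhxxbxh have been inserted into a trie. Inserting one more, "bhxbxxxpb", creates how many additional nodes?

2

The longest prefix of "bhxbxxxpb" already in the trie is "bhxbxxx" (length 7).
Each of the 2 remaining characters creates one node.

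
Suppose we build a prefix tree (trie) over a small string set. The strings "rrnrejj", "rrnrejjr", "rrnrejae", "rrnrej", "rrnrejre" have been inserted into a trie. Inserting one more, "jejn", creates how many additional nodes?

4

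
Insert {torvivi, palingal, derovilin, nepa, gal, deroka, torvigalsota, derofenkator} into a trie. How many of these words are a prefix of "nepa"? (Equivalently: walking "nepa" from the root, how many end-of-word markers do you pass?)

1

Check each prefix of "nepa" against the stored set — each match is an end-marker on the path.
Prefixes of the query that are stored words: "nepa"
Count: 1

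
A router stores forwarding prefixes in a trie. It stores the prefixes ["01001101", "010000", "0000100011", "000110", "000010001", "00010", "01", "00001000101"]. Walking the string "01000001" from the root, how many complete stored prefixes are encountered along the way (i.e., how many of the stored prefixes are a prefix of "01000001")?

Check each prefix of "01000001" against the stored set — each match is an end-marker on the path.
Prefixes of the query that are stored words: "01", "010000"
Count: 2

2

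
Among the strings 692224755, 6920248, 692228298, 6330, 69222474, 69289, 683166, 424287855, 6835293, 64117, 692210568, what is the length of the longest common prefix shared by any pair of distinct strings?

Equivalently: take the maximum, over all pairs, of their longest common prefix length.
"69222474" and "692224755" agree on "6922247" (7 characters) before diverging; nothing deeper is shared.
Longest shared-prefix length: 7

7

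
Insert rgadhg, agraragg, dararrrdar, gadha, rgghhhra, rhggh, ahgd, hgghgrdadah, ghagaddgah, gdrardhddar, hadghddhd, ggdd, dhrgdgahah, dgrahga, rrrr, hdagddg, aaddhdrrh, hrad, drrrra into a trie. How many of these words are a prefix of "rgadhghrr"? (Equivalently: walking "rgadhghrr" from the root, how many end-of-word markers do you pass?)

Check each prefix of "rgadhghrr" against the stored set — each match is an end-marker on the path.
Prefixes of the query that are stored words: "rgadhg"
Count: 1

1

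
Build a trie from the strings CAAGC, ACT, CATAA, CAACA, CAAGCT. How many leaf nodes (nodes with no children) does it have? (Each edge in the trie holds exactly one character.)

4

A leaf is a node with no children — equivalently, the end of a word that is not a proper prefix of any other stored word.
Those words: "ACT", "CAACA", "CAAGCT", "CATAA"
Leaf count: 4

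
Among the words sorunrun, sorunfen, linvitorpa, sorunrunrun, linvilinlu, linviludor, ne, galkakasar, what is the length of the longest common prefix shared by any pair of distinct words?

Equivalently: take the maximum, over all pairs, of their longest common prefix length.
"sorunrun" and "sorunrunrun" agree on "sorunrun" (8 characters) before diverging; nothing deeper is shared.
Longest shared-prefix length: 8

8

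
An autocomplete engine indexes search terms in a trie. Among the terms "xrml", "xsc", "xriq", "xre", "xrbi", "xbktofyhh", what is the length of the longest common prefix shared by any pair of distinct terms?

2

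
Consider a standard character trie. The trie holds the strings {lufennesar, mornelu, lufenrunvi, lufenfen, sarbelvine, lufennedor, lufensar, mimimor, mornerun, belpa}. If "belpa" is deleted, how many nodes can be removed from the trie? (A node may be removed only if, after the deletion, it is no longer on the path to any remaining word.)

5

After clearing the end-marker at "belpa", prune upward until reaching a node still needed by another word.
No other word shares any prefix with "belpa", so all 5 of its nodes go.
Nodes removed: 5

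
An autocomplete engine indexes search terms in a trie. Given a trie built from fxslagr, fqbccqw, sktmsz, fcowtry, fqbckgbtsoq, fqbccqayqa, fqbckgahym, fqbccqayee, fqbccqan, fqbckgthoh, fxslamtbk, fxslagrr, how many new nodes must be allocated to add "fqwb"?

2

Walking "fqwb" from the root, the first 2 characters ("fq") follow existing edges; "w" is the first miss.
So 4 − 2 = 2 new nodes.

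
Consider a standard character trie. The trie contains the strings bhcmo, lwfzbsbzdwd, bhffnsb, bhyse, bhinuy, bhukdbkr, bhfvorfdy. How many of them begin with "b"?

6

Traverse to the node for "b", then collect every word in that subtree.
Words under "b": bhcmo, bhffnsb, bhfvorfdy, bhinuy, bhukdbkr, bhyse
Count: 6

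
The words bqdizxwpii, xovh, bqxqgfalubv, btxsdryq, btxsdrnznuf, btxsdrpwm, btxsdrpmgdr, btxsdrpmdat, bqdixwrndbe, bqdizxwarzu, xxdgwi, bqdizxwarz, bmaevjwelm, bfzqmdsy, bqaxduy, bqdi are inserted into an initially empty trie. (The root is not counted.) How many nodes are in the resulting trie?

82

Trace insertions, counting only characters that open a new branch:
  "bqdizxwpii" → 10 new (b, q, d, i, z, x, w, p, i, i)
  "xovh" → 4 new (x, o, v, h)
  "bqxqgfalubv" → prefix "bq" already present; 9 new (x, q, g, f, a, l, u, b, v)
  "btxsdryq" → prefix "b" already present; 7 new (t, x, s, d, r, y, q)
  "btxsdrnznuf" → prefix "btxsdr" already present; 5 new (n, z, n, u, f)
  "btxsdrpwm" → prefix "btxsdr" already present; 3 new (p, w, m)
  "btxsdrpmgdr" → prefix "btxsdrp" already present; 4 new (m, g, d, r)
  "btxsdrpmdat" → prefix "btxsdrpm" already present; 3 new (d, a, t)
  "bqdixwrndbe" → prefix "bqdi" already present; 7 new (x, w, r, n, d, b, e)
  "bqdizxwarzu" → prefix "bqdizxw" already present; 4 new (a, r, z, u)
  "xxdgwi" → prefix "x" already present; 5 new (x, d, g, w, i)
  "bqdizxwarz" → prefix "bqdizxwarz" already present; 0 new (none)
  "bmaevjwelm" → prefix "b" already present; 9 new (m, a, e, v, j, w, e, l, m)
  "bfzqmdsy" → prefix "b" already present; 7 new (f, z, q, m, d, s, y)
  "bqaxduy" → prefix "bq" already present; 5 new (a, x, d, u, y)
  "bqdi" → prefix "bqdi" already present; 0 new (none)
Total nodes = 10 + 4 + 9 + 7 + 5 + 3 + 4 + 3 + 7 + 4 + 5 + 0 + 9 + 7 + 5 + 0 = 82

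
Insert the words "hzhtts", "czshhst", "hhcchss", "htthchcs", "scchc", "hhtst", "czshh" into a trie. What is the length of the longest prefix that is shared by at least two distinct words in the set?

5

Look for the deepest trie node that still has at least two words in its subtree.
"czshh" and "czshhst" agree on "czshh" (5 characters) before diverging; nothing deeper is shared.
Longest shared-prefix length: 5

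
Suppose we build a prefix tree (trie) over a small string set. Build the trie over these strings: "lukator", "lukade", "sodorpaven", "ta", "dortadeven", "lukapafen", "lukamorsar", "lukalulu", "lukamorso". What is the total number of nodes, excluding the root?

47

For each word, the new-node count is its length minus the longest prefix already in the trie:
  "lukator" → 7 new (l, u, k, a, t, o, r)
  "lukade" → prefix "luka" already present; 2 new (d, e)
  "sodorpaven" → 10 new (s, o, d, o, r, p, a, v, e, n)
  "ta" → 2 new (t, a)
  "dortadeven" → 10 new (d, o, r, t, a, d, e, v, e, n)
  "lukapafen" → prefix "luka" already present; 5 new (p, a, f, e, n)
  "lukamorsar" → prefix "luka" already present; 6 new (m, o, r, s, a, r)
  "lukalulu" → prefix "luka" already present; 4 new (l, u, l, u)
  "lukamorso" → prefix "lukamors" already present; 1 new (o)
Total nodes = 7 + 2 + 10 + 2 + 10 + 5 + 6 + 4 + 1 = 47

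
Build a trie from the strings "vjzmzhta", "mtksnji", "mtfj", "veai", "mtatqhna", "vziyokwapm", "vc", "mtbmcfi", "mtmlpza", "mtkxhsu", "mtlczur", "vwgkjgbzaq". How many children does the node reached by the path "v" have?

Walk "v" from the root, arriving at one node.
Distinct next characters after "v": c, e, j, w, z.
That node has 5 child edges.

5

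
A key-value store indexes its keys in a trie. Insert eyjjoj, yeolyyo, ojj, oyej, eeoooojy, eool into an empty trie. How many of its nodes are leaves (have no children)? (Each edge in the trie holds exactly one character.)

6

A leaf is a node with no children — equivalently, the end of a word that is not a proper prefix of any other stored word.
Those words: "eeoooojy", "eool", "eyjjoj", "ojj", "oyej", "yeolyyo"
Leaf count: 6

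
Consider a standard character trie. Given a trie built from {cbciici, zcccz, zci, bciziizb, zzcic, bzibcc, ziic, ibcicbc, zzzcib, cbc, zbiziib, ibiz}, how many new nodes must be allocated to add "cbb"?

1

The longest prefix of "cbb" already in the trie is "cb" (length 2).
So 3 − 2 = 1 new nodes.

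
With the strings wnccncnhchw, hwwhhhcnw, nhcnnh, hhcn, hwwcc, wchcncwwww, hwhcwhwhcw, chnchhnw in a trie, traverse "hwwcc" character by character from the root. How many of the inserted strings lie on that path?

Check each prefix of "hwwcc" against the stored set — each match is an end-marker on the path.
Prefixes of the query that are stored words: "hwwcc"
Count: 1

1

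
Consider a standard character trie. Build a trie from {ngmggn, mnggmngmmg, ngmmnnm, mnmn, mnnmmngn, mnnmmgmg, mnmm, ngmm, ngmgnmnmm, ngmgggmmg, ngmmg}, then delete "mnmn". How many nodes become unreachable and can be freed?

A node on "mnmn"'s path can go only if nothing else ends at it or branches off below it.
The suffix "n" (1 node) is used only by "mnmn"; the node for "mnm" still has the child "m", so pruning stops there.
Nodes removed: 1

1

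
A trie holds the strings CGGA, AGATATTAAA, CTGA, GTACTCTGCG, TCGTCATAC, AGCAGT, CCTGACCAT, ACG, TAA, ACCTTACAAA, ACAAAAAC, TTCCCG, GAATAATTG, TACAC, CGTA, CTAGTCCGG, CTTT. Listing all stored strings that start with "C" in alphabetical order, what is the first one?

DFS of the "C" subtree visits, in order: "CCTGACCAT", "CGGA", "CGTA", "CTAGTCCGG", "CTGA", "CTTT"
Position 1: CCTGACCAT

CCTGACCAT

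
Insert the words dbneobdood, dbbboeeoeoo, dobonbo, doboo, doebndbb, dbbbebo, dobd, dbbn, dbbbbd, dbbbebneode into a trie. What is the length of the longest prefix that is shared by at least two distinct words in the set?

Look for the deepest trie node that still has at least two words in its subtree.
e.g. "dbbbebneode" and "dbbbebo" share the prefix "dbbbeb" of length 6; no pair shares a longer one.
Longest shared-prefix length: 6

6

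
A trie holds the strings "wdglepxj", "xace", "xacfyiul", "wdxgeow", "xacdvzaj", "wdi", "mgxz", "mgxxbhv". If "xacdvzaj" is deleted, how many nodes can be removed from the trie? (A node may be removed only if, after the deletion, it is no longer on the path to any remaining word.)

Walk "xacdvzaj" from the leaf back toward the root, removing each node that no remaining word uses.
The suffix "dvzaj" (5 nodes) is used only by "xacdvzaj"; the node for "xac" still has the child "e", so pruning stops there.
Nodes removed: 5

5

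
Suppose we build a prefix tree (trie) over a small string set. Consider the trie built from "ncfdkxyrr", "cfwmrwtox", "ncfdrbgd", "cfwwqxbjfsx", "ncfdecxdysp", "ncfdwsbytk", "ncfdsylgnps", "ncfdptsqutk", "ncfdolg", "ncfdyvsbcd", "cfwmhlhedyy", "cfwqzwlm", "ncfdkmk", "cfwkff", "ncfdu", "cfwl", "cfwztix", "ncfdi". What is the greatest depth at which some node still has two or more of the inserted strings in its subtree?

Look for the deepest trie node that still has at least two words in its subtree.
"ncfdkmk" and "ncfdkxyrr" agree on "ncfdk" (5 characters) before diverging; nothing deeper is shared.
Longest shared-prefix length: 5

5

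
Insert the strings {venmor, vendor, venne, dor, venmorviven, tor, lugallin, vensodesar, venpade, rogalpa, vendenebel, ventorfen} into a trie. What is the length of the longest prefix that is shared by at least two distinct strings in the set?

6

The deepest shared node is where two words last agree before diverging.
"venmor" and "venmorviven" agree on "venmor" (6 characters) before diverging; nothing deeper is shared.
Longest shared-prefix length: 6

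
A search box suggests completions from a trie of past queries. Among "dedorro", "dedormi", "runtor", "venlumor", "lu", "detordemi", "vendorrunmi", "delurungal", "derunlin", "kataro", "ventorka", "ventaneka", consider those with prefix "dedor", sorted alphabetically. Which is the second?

dedorro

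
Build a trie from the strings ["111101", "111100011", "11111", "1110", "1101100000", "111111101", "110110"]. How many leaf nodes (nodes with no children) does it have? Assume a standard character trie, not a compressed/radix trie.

5

A leaf is a node with no children — equivalently, the end of a word that is not a proper prefix of any other stored word.
Those words: "1101100000", "1110", "111100011", "111101", "111111101"
Leaf count: 5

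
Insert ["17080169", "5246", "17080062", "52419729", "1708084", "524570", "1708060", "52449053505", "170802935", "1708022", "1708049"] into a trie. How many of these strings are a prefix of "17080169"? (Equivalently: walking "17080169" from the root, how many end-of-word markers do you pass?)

1

Walk "17080169" from the root; an end-of-word marker is hit whenever a stored word is a prefix of "17080169".
Prefixes of the query that are stored words: "17080169"
Count: 1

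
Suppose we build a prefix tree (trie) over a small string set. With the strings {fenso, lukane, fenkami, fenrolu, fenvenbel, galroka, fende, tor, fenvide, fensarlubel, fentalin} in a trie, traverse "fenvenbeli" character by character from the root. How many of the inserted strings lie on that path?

1

Walk "fenvenbeli" from the root; an end-of-word marker is hit whenever a stored word is a prefix of "fenvenbeli".
Prefixes of the query that are stored words: "fenvenbel"
Count: 1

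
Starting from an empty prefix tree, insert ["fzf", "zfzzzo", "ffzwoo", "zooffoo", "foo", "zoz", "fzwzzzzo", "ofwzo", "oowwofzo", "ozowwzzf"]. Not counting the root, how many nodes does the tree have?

48

For each word, the new-node count is its length minus the longest prefix already in the trie:
  "fzf" → 3 new (f, z, f)
  "zfzzzo" → 6 new (z, f, z, z, z, o)
  "ffzwoo" → prefix "f" already present; 5 new (f, z, w, o, o)
  "zooffoo" → prefix "z" already present; 6 new (o, o, f, f, o, o)
  "foo" → prefix "f" already present; 2 new (o, o)
  "zoz" → prefix "zo" already present; 1 new (z)
  "fzwzzzzo" → prefix "fz" already present; 6 new (w, z, z, z, z, o)
  "ofwzo" → 5 new (o, f, w, z, o)
  "oowwofzo" → prefix "o" already present; 7 new (o, w, w, o, f, z, o)
  "ozowwzzf" → prefix "o" already present; 7 new (z, o, w, w, z, z, f)
Total nodes = 3 + 6 + 5 + 6 + 2 + 1 + 6 + 5 + 7 + 7 = 48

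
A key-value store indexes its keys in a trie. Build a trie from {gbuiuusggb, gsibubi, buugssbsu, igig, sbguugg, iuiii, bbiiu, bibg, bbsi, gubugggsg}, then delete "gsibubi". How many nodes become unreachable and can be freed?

6

After clearing the end-marker at "gsibubi", prune upward until reaching a node still needed by another word.
The suffix "sibubi" (6 nodes) is used only by "gsibubi"; the node for "g" still has the child "b", so pruning stops there.
Nodes removed: 6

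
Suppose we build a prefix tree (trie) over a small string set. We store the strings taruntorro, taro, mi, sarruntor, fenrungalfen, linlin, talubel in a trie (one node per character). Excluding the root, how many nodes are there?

For each word, the new-node count is its length minus the longest prefix already in the trie:
  "taruntorro" → 10 new (t, a, r, u, n, t, o, r, r, o)
  "taro" → prefix "tar" already present; 1 new (o)
  "mi" → 2 new (m, i)
  "sarruntor" → 9 new (s, a, r, r, u, n, t, o, r)
  "fenrungalfen" → 12 new (f, e, n, r, u, n, g, a, l, f, e, n)
  "linlin" → 6 new (l, i, n, l, i, n)
  "talubel" → prefix "ta" already present; 5 new (l, u, b, e, l)
Total nodes = 10 + 1 + 2 + 9 + 12 + 6 + 5 = 45

45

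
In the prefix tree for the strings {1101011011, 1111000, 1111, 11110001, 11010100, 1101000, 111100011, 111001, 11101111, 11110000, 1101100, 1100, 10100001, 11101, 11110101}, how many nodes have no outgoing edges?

Leaves are exactly the stored words that no other stored word extends.
Those words: "10100001", "1100", "1101000", "11010100", "1101011011", "1101100", "111001", "11101111", "11110000", "111100011", "11110101"
Leaf count: 11

11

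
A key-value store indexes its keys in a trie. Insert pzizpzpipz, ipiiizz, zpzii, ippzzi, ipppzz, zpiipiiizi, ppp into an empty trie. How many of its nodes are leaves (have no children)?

7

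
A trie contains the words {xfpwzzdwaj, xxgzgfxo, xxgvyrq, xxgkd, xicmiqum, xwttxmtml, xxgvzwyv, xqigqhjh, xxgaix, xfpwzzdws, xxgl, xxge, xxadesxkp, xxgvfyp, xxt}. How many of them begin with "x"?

15

Filter for entries beginning with "x":
Matches: "xfpwzzdwaj", "xfpwzzdws", "xicmiqum", "xqigqhjh", "xwttxmtml", "xxadesxkp", "xxgaix", "xxge", "xxgkd", "xxgl", "xxgvfyp", "xxgvyrq", "xxgvzwyv", "xxgzgfxo", "xxt"
Count: 15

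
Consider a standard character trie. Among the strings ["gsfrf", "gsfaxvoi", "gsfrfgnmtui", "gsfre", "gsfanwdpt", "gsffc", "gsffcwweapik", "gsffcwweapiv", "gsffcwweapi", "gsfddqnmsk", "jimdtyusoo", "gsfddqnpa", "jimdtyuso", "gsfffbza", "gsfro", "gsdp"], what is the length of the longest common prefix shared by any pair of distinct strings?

Look for the deepest trie node that still has at least two words in its subtree.
"gsffcwweapi" and "gsffcwweapik" agree on "gsffcwweapi" (11 characters) before diverging; nothing deeper is shared.
Longest shared-prefix length: 11

11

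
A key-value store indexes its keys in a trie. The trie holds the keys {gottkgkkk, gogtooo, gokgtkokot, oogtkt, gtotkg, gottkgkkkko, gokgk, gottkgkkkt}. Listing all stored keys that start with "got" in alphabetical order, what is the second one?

DFS of the "got" subtree visits, in order: "gottkgkkk", "gottkgkkkko", "gottkgkkkt"
The 2nd is gottkgkkkko.

gottkgkkkko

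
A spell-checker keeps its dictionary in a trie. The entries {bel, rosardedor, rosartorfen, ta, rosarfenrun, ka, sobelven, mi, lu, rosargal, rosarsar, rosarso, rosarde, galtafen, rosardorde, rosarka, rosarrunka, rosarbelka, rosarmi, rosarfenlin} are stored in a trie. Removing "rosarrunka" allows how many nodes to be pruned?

5

A node on "rosarrunka"'s path can go only if nothing else ends at it or branches off below it.
The suffix "runka" (5 nodes) is used only by "rosarrunka"; the node for "rosar" still has the child "d", so pruning stops there.
Nodes removed: 5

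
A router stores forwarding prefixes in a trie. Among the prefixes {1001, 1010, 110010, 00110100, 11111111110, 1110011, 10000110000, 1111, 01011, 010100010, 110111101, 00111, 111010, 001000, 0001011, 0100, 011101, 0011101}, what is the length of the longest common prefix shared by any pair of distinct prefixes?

Equivalently: take the maximum, over all pairs, of their longest common prefix length.
e.g. "00111" and "0011101" share the prefix "00111" of length 5; no pair shares a longer one.
Longest shared-prefix length: 5

5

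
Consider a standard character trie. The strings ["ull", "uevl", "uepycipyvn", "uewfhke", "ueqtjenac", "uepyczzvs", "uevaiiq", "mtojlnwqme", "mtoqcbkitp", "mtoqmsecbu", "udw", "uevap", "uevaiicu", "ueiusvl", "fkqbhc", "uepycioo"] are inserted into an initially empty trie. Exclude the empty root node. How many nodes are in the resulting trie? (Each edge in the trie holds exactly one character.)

75

For each word, the new-node count is its length minus the longest prefix already in the trie:
  "ull" → 3 new (u, l, l)
  "uevl" → prefix "u" already present; 3 new (e, v, l)
  "uepycipyvn" → prefix "ue" already present; 8 new (p, y, c, i, p, y, v, n)
  "uewfhke" → prefix "ue" already present; 5 new (w, f, h, k, e)
  "ueqtjenac" → prefix "ue" already present; 7 new (q, t, j, e, n, a, c)
  "uepyczzvs" → prefix "uepyc" already present; 4 new (z, z, v, s)
  "uevaiiq" → prefix "uev" already present; 4 new (a, i, i, q)
  "mtojlnwqme" → 10 new (m, t, o, j, l, n, w, q, m, e)
  "mtoqcbkitp" → prefix "mto" already present; 7 new (q, c, b, k, i, t, p)
  "mtoqmsecbu" → prefix "mtoq" already present; 6 new (m, s, e, c, b, u)
  "udw" → prefix "u" already present; 2 new (d, w)
  "uevap" → prefix "ueva" already present; 1 new (p)
  "uevaiicu" → prefix "uevaii" already present; 2 new (c, u)
  "ueiusvl" → prefix "ue" already present; 5 new (i, u, s, v, l)
  "fkqbhc" → 6 new (f, k, q, b, h, c)
  "uepycioo" → prefix "uepyci" already present; 2 new (o, o)
Total nodes = 3 + 3 + 8 + 5 + 7 + 4 + 4 + 10 + 7 + 6 + 2 + 1 + 2 + 5 + 6 + 2 = 75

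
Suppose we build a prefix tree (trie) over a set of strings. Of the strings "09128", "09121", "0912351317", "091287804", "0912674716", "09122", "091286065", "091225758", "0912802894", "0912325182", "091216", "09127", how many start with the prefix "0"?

Traverse to the node for "0", then collect every word in that subtree.
Matches: "09121", "091216", "09122", "091225758", "0912325182", "0912351317", "0912674716", "09127", "09128", "0912802894", "091286065", "091287804"
Count: 12

12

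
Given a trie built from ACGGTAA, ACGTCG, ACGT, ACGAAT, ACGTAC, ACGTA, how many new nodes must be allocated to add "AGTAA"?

4

"A" is already a path in the trie; the remaining "GTAA" must be added.
So 5 − 1 = 4 new nodes.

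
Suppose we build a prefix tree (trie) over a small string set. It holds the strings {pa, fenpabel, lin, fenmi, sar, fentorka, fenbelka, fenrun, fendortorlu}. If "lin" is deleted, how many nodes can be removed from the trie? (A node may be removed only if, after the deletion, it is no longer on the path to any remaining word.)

3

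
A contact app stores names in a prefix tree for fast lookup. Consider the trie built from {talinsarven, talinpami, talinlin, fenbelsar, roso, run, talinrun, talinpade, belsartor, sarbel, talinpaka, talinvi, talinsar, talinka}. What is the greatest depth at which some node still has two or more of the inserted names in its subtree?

Look for the deepest trie node that still has at least two words in its subtree.
e.g. "talinsar" and "talinsarven" share the prefix "talinsar" of length 8; no pair shares a longer one.
Longest shared-prefix length: 8

8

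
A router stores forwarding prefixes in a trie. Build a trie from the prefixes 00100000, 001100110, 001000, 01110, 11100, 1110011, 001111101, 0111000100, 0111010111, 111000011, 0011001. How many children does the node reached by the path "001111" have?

Walk "001111" from the root, arriving at one node.
Distinct next characters after "001111": 1.
That node has 1 child edge.

1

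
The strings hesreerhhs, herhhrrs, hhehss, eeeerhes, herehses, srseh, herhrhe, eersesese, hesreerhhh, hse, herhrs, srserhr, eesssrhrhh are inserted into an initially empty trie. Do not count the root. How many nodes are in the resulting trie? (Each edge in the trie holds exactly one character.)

Insert word by word; a character creates a node only if that edge doesn't already exist:
  "hesreerhhs" → 10 new (h, e, s, r, e, e, r, h, h, s)
  "herhhrrs" → prefix "he" already present; 6 new (r, h, h, r, r, s)
  "hhehss" → prefix "h" already present; 5 new (h, e, h, s, s)
  "eeeerhes" → 8 new (e, e, e, e, r, h, e, s)
  "herehses" → prefix "her" already present; 5 new (e, h, s, e, s)
  "srseh" → 5 new (s, r, s, e, h)
  "herhrhe" → prefix "herh" already present; 3 new (r, h, e)
  "eersesese" → prefix "ee" already present; 7 new (r, s, e, s, e, s, e)
  "hesreerhhh" → prefix "hesreerhh" already present; 1 new (h)
  "hse" → prefix "h" already present; 2 new (s, e)
  "herhrs" → prefix "herhr" already present; 1 new (s)
  "srserhr" → prefix "srse" already present; 3 new (r, h, r)
  "eesssrhrhh" → prefix "ee" already present; 8 new (s, s, s, r, h, r, h, h)
Total nodes = 10 + 6 + 5 + 8 + 5 + 5 + 3 + 7 + 1 + 2 + 1 + 3 + 8 = 64

64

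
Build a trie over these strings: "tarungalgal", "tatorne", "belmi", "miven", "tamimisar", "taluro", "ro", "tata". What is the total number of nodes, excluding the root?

40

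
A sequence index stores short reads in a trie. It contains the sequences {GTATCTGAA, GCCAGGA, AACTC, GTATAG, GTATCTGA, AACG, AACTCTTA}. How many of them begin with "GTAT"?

Traverse to the node for "GTAT", then collect every word in that subtree.
Words under "GTAT": GTATAG, GTATCTGA, GTATCTGAA
Count: 3

3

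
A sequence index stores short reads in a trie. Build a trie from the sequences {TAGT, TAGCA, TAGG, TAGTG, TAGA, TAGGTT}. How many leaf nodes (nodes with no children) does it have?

4

Leaves are exactly the stored words that no other stored word extends.
Those words: "TAGA", "TAGCA", "TAGGTT", "TAGTG"
Leaf count: 4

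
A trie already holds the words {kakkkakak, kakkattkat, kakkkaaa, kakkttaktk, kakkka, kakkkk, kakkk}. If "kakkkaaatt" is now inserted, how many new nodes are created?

2

Walking "kakkkaaatt" from the root, the first 8 characters ("kakkkaaa") follow existing edges; "t" is the first miss.
Each of the 2 remaining characters creates one node.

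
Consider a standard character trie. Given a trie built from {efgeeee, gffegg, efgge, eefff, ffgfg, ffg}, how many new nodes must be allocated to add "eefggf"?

"eef" is already a path in the trie; the remaining "ggf" must be added.
Each of the 3 remaining characters creates one node.

3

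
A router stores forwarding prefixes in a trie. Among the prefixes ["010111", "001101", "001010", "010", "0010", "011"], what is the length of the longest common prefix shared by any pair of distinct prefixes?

4

Equivalently: take the maximum, over all pairs, of their longest common prefix length.
"0010" and "001010" agree on "0010" (4 characters) before diverging; nothing deeper is shared.
Longest shared-prefix length: 4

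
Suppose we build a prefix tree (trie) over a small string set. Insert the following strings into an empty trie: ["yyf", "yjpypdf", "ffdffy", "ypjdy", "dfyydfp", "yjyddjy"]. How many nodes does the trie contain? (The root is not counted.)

31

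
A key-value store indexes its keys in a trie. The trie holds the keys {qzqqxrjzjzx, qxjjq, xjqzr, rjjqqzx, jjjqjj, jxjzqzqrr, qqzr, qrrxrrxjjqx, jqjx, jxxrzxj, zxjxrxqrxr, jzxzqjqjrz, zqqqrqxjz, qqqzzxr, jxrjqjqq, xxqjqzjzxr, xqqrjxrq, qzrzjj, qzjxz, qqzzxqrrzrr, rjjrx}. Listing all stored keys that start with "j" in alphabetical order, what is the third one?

jxjzqzqrr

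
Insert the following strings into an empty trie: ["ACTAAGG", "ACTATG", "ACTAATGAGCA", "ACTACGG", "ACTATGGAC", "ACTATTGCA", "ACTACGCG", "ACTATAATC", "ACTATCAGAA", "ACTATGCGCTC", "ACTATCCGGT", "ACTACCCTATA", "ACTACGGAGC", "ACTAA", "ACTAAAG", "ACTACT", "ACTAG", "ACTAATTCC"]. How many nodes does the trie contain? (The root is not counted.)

Count nodes per top-level branch (shared prefixes stored once):
  'A'-branch (ACTAA, ACTAAAG, ACTAAGG, ACTAATGAGCA, ACTAATTCC, ACTACCCTATA, ACTACGCG, ACTACGG, ACTACGGAGC, ACTACT, ACTAG, ACTATAATC, ACTATCAGAA, ACTATCCGGT, ACTATG, ACTATGCGCTC, ACTATGGAC, ACTATTGCA): 61 nodes
Sum: 61

61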